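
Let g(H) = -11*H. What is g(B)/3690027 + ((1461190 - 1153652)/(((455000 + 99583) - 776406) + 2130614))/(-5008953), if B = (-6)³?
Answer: 229453602875878/356368808138240679 ≈ 0.00064387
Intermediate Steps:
B = -216
g(B)/3690027 + ((1461190 - 1153652)/(((455000 + 99583) - 776406) + 2130614))/(-5008953) = -11*(-216)/3690027 + ((1461190 - 1153652)/(((455000 + 99583) - 776406) + 2130614))/(-5008953) = 2376*(1/3690027) + (307538/((554583 - 776406) + 2130614))*(-1/5008953) = 24/37273 + (307538/(-221823 + 2130614))*(-1/5008953) = 24/37273 + (307538/1908791)*(-1/5008953) = 24/37273 - 307538/9561044405823 = 229453602875878/356368808138240679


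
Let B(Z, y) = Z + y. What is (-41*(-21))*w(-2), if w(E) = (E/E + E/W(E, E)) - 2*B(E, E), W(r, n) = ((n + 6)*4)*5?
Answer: 309099/40 ≈ 7727.5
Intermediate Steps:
W(r, n) = 120 + 20*n (W(r, n) = ((6 + n)*4)*5 = (24 + 4*n)*5 = 120 + 20*n)
w(E) = 1 - 4*E + E/(120 + 20*E) (w(E) = (E/E + E/(120 + 20*E)) - 2*(E + E) = (1 + E/(120 + 20*E)) - 4*E = 1 - 4*E + E/(120 + 20*E))
(-41*(-21))*w(-2) = (-41*(-21))*((120 - 459*(-2) - 80*(-2)²)/(20*(6 - 2))) = 861*((1/20)*(120 + 918 - 80*4)/4) = 861*((1/20)*(¼)*(120 + 918 - 320)) = 861*((1/20)*(¼)*718) = 861*(359/40) = 309099/40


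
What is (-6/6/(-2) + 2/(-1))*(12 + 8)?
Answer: -30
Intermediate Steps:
(-6/6/(-2) + 2/(-1))*(12 + 8) = (-6*⅙*(-½) + 2*(-1))*20 = (-1*(-½) - 2)*20 = (½ - 2)*20 = -3/2*20 = -30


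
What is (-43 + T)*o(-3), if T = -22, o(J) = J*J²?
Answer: 1755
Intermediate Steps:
o(J) = J³
(-43 + T)*o(-3) = (-43 - 22)*(-3)³ = -65*(-27) = 1755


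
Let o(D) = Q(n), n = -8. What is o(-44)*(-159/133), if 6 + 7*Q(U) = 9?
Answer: -477/931 ≈ -0.51235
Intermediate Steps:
Q(U) = 3/7 (Q(U) = -6/7 + (1/7)*9 = -6/7 + 9/7 = 3/7)
o(D) = 3/7
o(-44)*(-159/133) = 3*(-159/133)/7 = 3*(-159*1/133)/7 = (3/7)*(-159/133) = -477/931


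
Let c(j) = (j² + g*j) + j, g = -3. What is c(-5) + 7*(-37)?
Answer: -224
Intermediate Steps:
c(j) = j² - 2*j (c(j) = (j² - 3*j) + j = j² - 2*j)
c(-5) + 7*(-37) = -5*(-2 - 5) + 7*(-37) = -5*(-7) - 259 = 35 - 259 = -224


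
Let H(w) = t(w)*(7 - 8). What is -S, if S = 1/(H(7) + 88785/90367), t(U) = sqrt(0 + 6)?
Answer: 2674411365/13704797303 + 8166194689*sqrt(6)/41114391909 ≈ 0.68167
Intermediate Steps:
t(U) = sqrt(6)
H(w) = -sqrt(6) (H(w) = sqrt(6)*(7 - 8) = sqrt(6)*(-1) = -sqrt(6))
S = 1/(88785/90367 - sqrt(6)) (S = 1/(-sqrt(6) + 88785/90367) = 1/(88785/90367 - sqrt(6)) ≈ -0.68167)
-S = -(-2674411365/13704797303 - 8166194689*sqrt(6)/41114391909) = 2674411365/13704797303 + 8166194689*sqrt(6)/41114391909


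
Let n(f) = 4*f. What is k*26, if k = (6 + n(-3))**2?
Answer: 936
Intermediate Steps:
k = 36 (k = (6 + 4*(-3))**2 = (6 - 12)**2 = (-6)**2 = 36)
k*26 = 36*26 = 936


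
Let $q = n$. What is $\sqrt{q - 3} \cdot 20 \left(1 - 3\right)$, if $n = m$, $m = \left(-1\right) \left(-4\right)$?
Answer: $-40$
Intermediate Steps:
$m = 4$
$n = 4$
$q = 4$
$\sqrt{q - 3} \cdot 20 \left(1 - 3\right) = \sqrt{4 - 3} \cdot 20 \left(1 - 3\right) = \sqrt{1} \cdot 20 \left(-2\right) = 1 \cdot 20 \left(-2\right) = 20 \left(-2\right) = -40$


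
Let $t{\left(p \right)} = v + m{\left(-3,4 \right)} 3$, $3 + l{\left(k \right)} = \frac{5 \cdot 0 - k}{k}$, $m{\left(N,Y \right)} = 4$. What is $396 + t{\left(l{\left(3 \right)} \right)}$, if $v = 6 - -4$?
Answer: $418$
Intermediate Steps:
$v = 10$ ($v = 6 + 4 = 10$)
$l{\left(k \right)} = -4$ ($l{\left(k \right)} = -3 + \frac{5 \cdot 0 - k}{k} = -3 + \frac{0 - k}{k} = -3 + \frac{\left(-1\right) k}{k} = -3 - 1 = -4$)
$t{\left(p \right)} = 22$ ($t{\left(p \right)} = 10 + 4 \cdot 3 = 10 + 12 = 22$)
$396 + t{\left(l{\left(3 \right)} \right)} = 396 + 22 = 418$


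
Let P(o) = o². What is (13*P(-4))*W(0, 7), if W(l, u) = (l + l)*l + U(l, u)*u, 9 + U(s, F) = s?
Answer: -13104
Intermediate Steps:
U(s, F) = -9 + s
W(l, u) = 2*l² + u*(-9 + l) (W(l, u) = (l + l)*l + (-9 + l)*u = (2*l)*l + u*(-9 + l) = 2*l² + u*(-9 + l))
(13*P(-4))*W(0, 7) = (13*(-4)²)*(2*0² + 7*(-9 + 0)) = (13*16)*(2*0 + 7*(-9)) = 208*(0 - 63) = 208*(-63) = -13104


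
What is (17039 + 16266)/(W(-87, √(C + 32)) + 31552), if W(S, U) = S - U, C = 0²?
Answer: 1047941825/990046193 + 133220*√2/990046193 ≈ 1.0587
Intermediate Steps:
C = 0
(17039 + 16266)/(W(-87, √(C + 32)) + 31552) = (17039 + 16266)/((-87 - √(0 + 32)) + 31552) = 33305/((-87 - √32) + 31552) = 33305/((-87 - 4*√2) + 31552) = 33305/(31465 - 4*√2)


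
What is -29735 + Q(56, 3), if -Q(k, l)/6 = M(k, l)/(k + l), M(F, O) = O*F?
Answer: -1755373/59 ≈ -29752.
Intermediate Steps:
M(F, O) = F*O
Q(k, l) = -6*k*l/(k + l)
-29735 + Q(56, 3) = -29735 - 6*56*3/(56 + 3) = -29735 - 6*56*3/59 = -29735 - 6*56*3*1/59 = -29735 - 1008/59 = -1755373/59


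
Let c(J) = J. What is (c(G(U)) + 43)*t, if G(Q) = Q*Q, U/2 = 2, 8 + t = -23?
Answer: -1829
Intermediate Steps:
t = -31 (t = -8 - 23 = -31)
U = 4 (U = 2*2 = 4)
G(Q) = Q**2
(c(G(U)) + 43)*t = (4**2 + 43)*(-31) = (16 + 43)*(-31) = 59*(-31) = -1829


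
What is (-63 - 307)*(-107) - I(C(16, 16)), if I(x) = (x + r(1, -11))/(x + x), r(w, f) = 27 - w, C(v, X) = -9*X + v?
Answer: 5067469/128 ≈ 39590.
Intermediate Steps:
C(v, X) = v - 9*X
I(x) = (26 + x)/(2*x) (I(x) = (x + (27 - 1*1))/(x + x) = (x + (27 - 1))/((2*x)) = (x + 26)*(1/(2*x)) = (26 + x)*(1/(2*x)) = (26 + x)/(2*x))
(-63 - 307)*(-107) - I(C(16, 16)) = (-63 - 307)*(-107) - (26 + (16 - 9*16))/(2*(16 - 9*16)) = -370*(-107) - (26 + (16 - 144))/(2*(16 - 144)) = 39590 - (26 - 128)/(2*(-128)) = 39590 - (-1)*(-102)/(2*128) = 39590 - 1*51/128 = 39590 - 51/128 = 5067469/128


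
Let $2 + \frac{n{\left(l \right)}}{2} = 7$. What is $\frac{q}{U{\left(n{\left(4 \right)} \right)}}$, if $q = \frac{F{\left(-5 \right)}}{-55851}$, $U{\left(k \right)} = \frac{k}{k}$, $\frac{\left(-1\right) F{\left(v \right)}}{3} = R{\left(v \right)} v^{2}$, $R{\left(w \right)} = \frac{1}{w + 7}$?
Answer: $\frac{25}{37234} \approx 0.00067143$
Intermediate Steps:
$R{\left(w \right)} = \frac{1}{7 + w}$
$n{\left(l \right)} = 10$ ($n{\left(l \right)} = -4 + 2 \cdot 7 = -4 + 14 = 10$)
$F{\left(v \right)} = - \frac{3 v^{2}}{7 + v}$ ($F{\left(v \right)} = - 3 \frac{v^{2}}{7 + v} = - \frac{3 v^{2}}{7 + v}$)
$U{\left(k \right)} = 1$
$q = \frac{25}{37234}$ ($q = \frac{\left(-3\right) \left(-5\right)^{2} \frac{1}{7 - 5}}{-55851} = \left(-3\right) 25 \cdot \frac{1}{2} \left(- \frac{1}{55851}\right) = \left(- \frac{75}{2}\right) \left(- \frac{1}{55851}\right) = \frac{25}{37234} \approx 0.00067143$)
$\frac{q}{U{\left(n{\left(4 \right)} \right)}} = \frac{25}{37234 \cdot 1} = \frac{25}{37234} \cdot 1 = \frac{25}{37234}$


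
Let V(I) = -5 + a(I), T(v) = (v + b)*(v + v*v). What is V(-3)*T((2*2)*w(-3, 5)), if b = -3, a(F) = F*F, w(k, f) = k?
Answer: -7920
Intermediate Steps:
a(F) = F**2
T(v) = (-3 + v)*(v + v**2) (T(v) = (v - 3)*(v + v*v) = (-3 + v)*(v + v**2))
V(I) = -5 + I**2
V(-3)*T((2*2)*w(-3, 5)) = (-5 + (-3)**2)*(((2*2)*(-3))*(-3 + ((2*2)*(-3))**2 - 2*2*2*(-3))) = (-5 + 9)*((4*(-3))*(-3 + (4*(-3))**2 - 8*(-3))) = 4*(-12*(-3 + (-12)**2 - 2*(-12))) = 4*(-12*(-3 + 144 + 24)) = 4*(-12*165) = 4*(-1980) = -7920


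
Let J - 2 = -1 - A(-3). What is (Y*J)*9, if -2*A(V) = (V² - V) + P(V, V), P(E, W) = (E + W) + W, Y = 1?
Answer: 45/2 ≈ 22.500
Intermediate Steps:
P(E, W) = E + 2*W
A(V) = -V - V²/2 (A(V) = -((V² - V) + (V + 2*V))/2 = -((V² - V) + 3*V)/2 = -(V² + 2*V)/2 = -V - V²/2)
J = 5/2 (J = 2 + (-1 - (-3)*(-2 - 1*(-3))/2) = 2 + (-1 - (-3)*(-2 + 3)/2) = 2 + (-1 - (-3)/2) = 2 + (-1 - 1*(-3/2)) = 2 + (-1 + 3/2) = 2 + ½ = 5/2 ≈ 2.5000)
(Y*J)*9 = (1*(5/2))*9 = (5/2)*9 = 45/2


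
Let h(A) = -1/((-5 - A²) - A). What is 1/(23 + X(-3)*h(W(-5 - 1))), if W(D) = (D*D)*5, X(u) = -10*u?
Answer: 6517/149897 ≈ 0.043477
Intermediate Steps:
W(D) = 5*D² (W(D) = D²*5 = 5*D²)
h(A) = -1/(-5 - A - A²)
1/(23 + X(-3)*h(W(-5 - 1))) = 1/(23 + (-10*(-3))/(5 + 5*(-5 - 1)² + (5*(-5 - 1)²)²)) = 1/(23 + 30/(5 + 5*(-6)² + (5*(-6)²)²)) = 1/(23 + 30/(5 + 5*36 + (5*36)²)) = 1/(23 + 30/(5 + 180 + 180²)) = 1/(23 + 30/(5 + 180 + 32400)) = 1/(23 + 30/32585) = 1/(23 + 30*(1/32585)) = 1/(23 + 6/6517) = 1/(149897/6517) = 6517/149897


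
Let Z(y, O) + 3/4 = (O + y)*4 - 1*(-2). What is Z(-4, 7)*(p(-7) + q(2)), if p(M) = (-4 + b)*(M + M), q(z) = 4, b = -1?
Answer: 1961/2 ≈ 980.50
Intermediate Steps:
Z(y, O) = 5/4 + 4*O + 4*y (Z(y, O) = -¾ + ((O + y)*4 - 1*(-2)) = -¾ + ((4*O + 4*y) + 2) = -¾ + (2 + 4*O + 4*y) = 5/4 + 4*O + 4*y)
p(M) = -10*M (p(M) = (-4 - 1)*(M + M) = -10*M)
Z(-4, 7)*(p(-7) + q(2)) = (5/4 + 4*7 + 4*(-4))*(-10*(-7) + 4) = (5/4 + 28 - 16)*(70 + 4) = (53/4)*74 = 1961/2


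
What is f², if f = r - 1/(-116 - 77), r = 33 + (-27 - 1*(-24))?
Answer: 33535681/37249 ≈ 900.31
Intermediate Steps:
r = 30 (r = 33 + (-27 + 24) = 33 - 3 = 30)
f = 5791/193 (f = 30 - 1/(-116 - 77) = 30 - 1/(-193) = 30 - 1*(-1/193) = 30 + 1/193 = 5791/193 ≈ 30.005)
f² = (5791/193)² = 33535681/37249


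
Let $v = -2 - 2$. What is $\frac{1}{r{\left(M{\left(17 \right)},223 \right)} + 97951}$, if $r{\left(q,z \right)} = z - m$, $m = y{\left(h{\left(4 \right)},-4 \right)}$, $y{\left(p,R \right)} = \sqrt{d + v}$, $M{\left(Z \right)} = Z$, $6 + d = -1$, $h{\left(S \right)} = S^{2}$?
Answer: $\frac{98174}{9638134287} + \frac{i \sqrt{11}}{9638134287} \approx 1.0186 \cdot 10^{-5} + 3.4411 \cdot 10^{-10} i$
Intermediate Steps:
$d = -7$ ($d = -6 - 1 = -7$)
$v = -4$
$y{\left(p,R \right)} = i \sqrt{11}$ ($y{\left(p,R \right)} = \sqrt{-7 - 4} = \sqrt{-11} = i \sqrt{11}$)
$m = i \sqrt{11} \approx 3.3166 i$
$r{\left(q,z \right)} = z - i \sqrt{11}$
$\frac{1}{r{\left(M{\left(17 \right)},223 \right)} + 97951} = \frac{1}{\left(223 - i \sqrt{11}\right) + 97951} = \frac{1}{98174 - i \sqrt{11}}$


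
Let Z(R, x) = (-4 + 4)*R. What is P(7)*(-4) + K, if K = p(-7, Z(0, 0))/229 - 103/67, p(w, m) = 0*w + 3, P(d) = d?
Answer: -452990/15343 ≈ -29.524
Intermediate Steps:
Z(R, x) = 0 (Z(R, x) = 0*R = 0)
p(w, m) = 3 (p(w, m) = 0 + 3 = 3)
K = -23386/15343 (K = 3/229 - 103/67 = -23386/15343 ≈ -1.5242)
P(7)*(-4) + K = 7*(-4) - 23386/15343 = -28 - 23386/15343 = -452990/15343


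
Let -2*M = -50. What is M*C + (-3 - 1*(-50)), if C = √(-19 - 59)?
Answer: 47 + 25*I*√78 ≈ 47.0 + 220.79*I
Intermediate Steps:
M = 25 (M = -½*(-50) = 25)
C = I*√78 (C = √(-78) = I*√78 ≈ 8.8318*I)
M*C + (-3 - 1*(-50)) = 25*(I*√78) + (-3 - 1*(-50)) = 25*I*√78 + (-3 + 50) = 25*I*√78 + 47 = 47 + 25*I*√78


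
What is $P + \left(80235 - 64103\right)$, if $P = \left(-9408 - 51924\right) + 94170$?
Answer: $48970$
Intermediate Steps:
$P = 32838$ ($P = -61332 + 94170 = 32838$)
$P + \left(80235 - 64103\right) = 32838 + \left(80235 - 64103\right) = 32838 + 16132 = 48970$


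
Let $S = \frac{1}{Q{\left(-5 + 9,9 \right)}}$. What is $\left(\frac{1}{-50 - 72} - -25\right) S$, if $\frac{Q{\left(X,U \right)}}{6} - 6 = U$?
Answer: $\frac{3049}{10980} \approx 0.27769$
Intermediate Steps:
$Q{\left(X,U \right)} = 36 + 6 U$
$S = \frac{1}{90}$ ($S = \frac{1}{36 + 6 \cdot 9} = \frac{1}{36 + 54} = \frac{1}{90} \approx 0.011111$)
$\left(\frac{1}{-50 - 72} - -25\right) S = \left(\frac{1}{-50 - 72} - -25\right) \frac{1}{90} = \left(\frac{1}{-122} + 25\right) \frac{1}{90} = \left(- \frac{1}{122} + 25\right) \frac{1}{90} = \frac{3049}{122} \cdot \frac{1}{90} = \frac{3049}{10980}$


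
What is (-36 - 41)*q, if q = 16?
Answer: -1232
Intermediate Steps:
(-36 - 41)*q = (-36 - 41)*16 = -77*16 = -1232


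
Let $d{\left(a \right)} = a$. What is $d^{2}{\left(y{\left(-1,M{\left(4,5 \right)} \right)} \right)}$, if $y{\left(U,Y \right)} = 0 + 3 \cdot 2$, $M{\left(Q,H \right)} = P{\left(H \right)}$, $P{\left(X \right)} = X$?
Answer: $36$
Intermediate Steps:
$M{\left(Q,H \right)} = H$
$y{\left(U,Y \right)} = 6$ ($y{\left(U,Y \right)} = 0 + 6 = 6$)
$d^{2}{\left(y{\left(-1,M{\left(4,5 \right)} \right)} \right)} = 6^{2} = 36$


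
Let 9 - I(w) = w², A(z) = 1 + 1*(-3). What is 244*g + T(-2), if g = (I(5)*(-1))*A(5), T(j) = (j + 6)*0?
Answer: -7808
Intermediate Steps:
T(j) = 0 (T(j) = (6 + j)*0 = 0)
A(z) = -2 (A(z) = 1 - 3 = -2)
I(w) = 9 - w²
g = -32 (g = ((9 - 1*5²)*(-1))*(-2) = ((9 - 1*25)*(-1))*(-2) = ((9 - 25)*(-1))*(-2) = -16*(-1)*(-2) = 16*(-2) = -32)
244*g + T(-2) = 244*(-32) + 0 = -7808 + 0 = -7808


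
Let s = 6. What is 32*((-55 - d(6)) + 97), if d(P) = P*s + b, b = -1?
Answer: 224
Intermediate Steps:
d(P) = -1 + 6*P (d(P) = P*6 - 1 = 6*P - 1 = -1 + 6*P)
32*((-55 - d(6)) + 97) = 32*((-55 - (-1 + 6*6)) + 97) = 32*((-55 - (-1 + 36)) + 97) = 32*((-55 - 1*35) + 97) = 32*((-55 - 35) + 97) = 32*(-90 + 97) = 32*7 = 224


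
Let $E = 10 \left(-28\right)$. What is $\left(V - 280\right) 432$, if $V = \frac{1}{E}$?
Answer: $- \frac{4233654}{35} \approx -1.2096 \cdot 10^{5}$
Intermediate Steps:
$E = -280$
$V = - \frac{1}{280}$ ($V = \frac{1}{-280} = - \frac{1}{280} \approx -0.0035714$)
$\left(V - 280\right) 432 = \left(- \frac{1}{280} - 280\right) 432 = \left(- \frac{78401}{280}\right) 432 = - \frac{4233654}{35}$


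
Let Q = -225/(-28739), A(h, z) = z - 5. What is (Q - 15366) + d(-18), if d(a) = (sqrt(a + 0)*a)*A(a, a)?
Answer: -441603249/28739 + 1242*I*sqrt(2) ≈ -15366.0 + 1756.5*I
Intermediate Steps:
A(h, z) = -5 + z
Q = 225/28739 (Q = -225*(-1/28739) = 225/28739 ≈ 0.0078291)
d(a) = a**(3/2)*(-5 + a) (d(a) = (sqrt(a + 0)*a)*(-5 + a) = (sqrt(a)*a)*(-5 + a) = a**(3/2)*(-5 + a))
(Q - 15366) + d(-18) = (225/28739 - 15366) + (-18)**(3/2)*(-5 - 18) = -441603249/28739 - 54*I*sqrt(2)*(-23) = -441603249/28739 + 1242*I*sqrt(2)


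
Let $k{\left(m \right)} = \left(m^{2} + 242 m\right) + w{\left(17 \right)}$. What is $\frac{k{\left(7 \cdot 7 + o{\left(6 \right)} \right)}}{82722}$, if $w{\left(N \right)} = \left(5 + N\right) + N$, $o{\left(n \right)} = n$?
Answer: $\frac{2729}{13787} \approx 0.19794$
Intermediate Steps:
$w{\left(N \right)} = 5 + 2 N$
$k{\left(m \right)} = 39 + m^{2} + 242 m$ ($k{\left(m \right)} = \left(m^{2} + 242 m\right) + \left(5 + 2 \cdot 17\right) = \left(m^{2} + 242 m\right) + \left(5 + 34\right) = \left(m^{2} + 242 m\right) + 39 = 39 + m^{2} + 242 m$)
$\frac{k{\left(7 \cdot 7 + o{\left(6 \right)} \right)}}{82722} = \frac{39 + \left(7 \cdot 7 + 6\right)^{2} + 242 \left(7 \cdot 7 + 6\right)}{82722} = \left(39 + \left(49 + 6\right)^{2} + 242 \left(49 + 6\right)\right) \frac{1}{82722} = \left(39 + 55^{2} + 242 \cdot 55\right) \frac{1}{82722} = \left(39 + 3025 + 13310\right) \frac{1}{82722} = 16374 \cdot \frac{1}{82722} = \frac{2729}{13787}$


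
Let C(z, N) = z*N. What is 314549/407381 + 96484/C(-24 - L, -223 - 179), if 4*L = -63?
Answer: 80697900325/2702158173 ≈ 29.864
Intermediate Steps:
L = -63/4 (L = (¼)*(-63) = -63/4 ≈ -15.750)
C(z, N) = N*z
314549/407381 + 96484/C(-24 - L, -223 - 179) = 314549/407381 + 96484/(((-223 - 179)*(-24 - 1*(-63/4)))) = 314549*(1/407381) + 96484/((-402*(-24 + 63/4))) = 314549/407381 + 96484/((-402*(-33/4))) = 314549/407381 + 96484/(6633/2) = 314549/407381 + 96484*(2/6633) = 314549/407381 + 192968/6633 = 80697900325/2702158173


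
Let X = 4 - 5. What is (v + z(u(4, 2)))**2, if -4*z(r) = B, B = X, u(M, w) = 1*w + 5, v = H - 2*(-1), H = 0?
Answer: 81/16 ≈ 5.0625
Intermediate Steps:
v = 2 (v = 0 - 2*(-1) = 0 + 2 = 2)
u(M, w) = 5 + w (u(M, w) = w + 5 = 5 + w)
X = -1
B = -1
z(r) = 1/4 (z(r) = -1/4*(-1) = 1/4)
(v + z(u(4, 2)))**2 = (2 + 1/4)**2 = (9/4)**2 = 81/16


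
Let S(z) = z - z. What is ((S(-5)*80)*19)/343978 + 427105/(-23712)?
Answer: -427105/23712 ≈ -18.012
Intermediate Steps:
S(z) = 0
((S(-5)*80)*19)/343978 + 427105/(-23712) = ((0*80)*19)/343978 + 427105/(-23712) = (0*19)*(1/343978) + 427105*(-1/23712) = 0*(1/343978) - 427105/23712 = 0 - 427105/23712 = -427105/23712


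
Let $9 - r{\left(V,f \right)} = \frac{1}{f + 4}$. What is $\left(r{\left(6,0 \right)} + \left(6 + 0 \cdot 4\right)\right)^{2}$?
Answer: $\frac{3481}{16} \approx 217.56$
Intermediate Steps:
$r{\left(V,f \right)} = 9 - \frac{1}{4 + f}$ ($r{\left(V,f \right)} = 9 - \frac{1}{f + 4} = 9 - \frac{1}{4 + f}$)
$\left(r{\left(6,0 \right)} + \left(6 + 0 \cdot 4\right)\right)^{2} = \left(\frac{35 + 9 \cdot 0}{4 + 0} + \left(6 + 0 \cdot 4\right)\right)^{2} = \left(\frac{35 + 0}{4} + \left(6 + 0\right)\right)^{2} = \left(\frac{1}{4} \cdot 35 + 6\right)^{2} = \left(\frac{35}{4} + 6\right)^{2} = \left(\frac{59}{4}\right)^{2} = \frac{3481}{16}$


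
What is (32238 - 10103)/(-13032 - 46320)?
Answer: -22135/59352 ≈ -0.37294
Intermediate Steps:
(32238 - 10103)/(-13032 - 46320) = 22135/(-59352) = 22135*(-1/59352) = -22135/59352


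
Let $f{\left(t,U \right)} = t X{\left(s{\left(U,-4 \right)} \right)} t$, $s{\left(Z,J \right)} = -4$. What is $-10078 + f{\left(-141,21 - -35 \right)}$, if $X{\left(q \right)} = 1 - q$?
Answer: $89327$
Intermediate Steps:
$f{\left(t,U \right)} = 5 t^{2}$ ($f{\left(t,U \right)} = t \left(1 - -4\right) t = t \left(1 + 4\right) t = t 5 t = 5 t t = 5 t^{2}$)
$-10078 + f{\left(-141,21 - -35 \right)} = -10078 + 5 \left(-141\right)^{2} = -10078 + 5 \cdot 19881 = -10078 + 99405 = 89327$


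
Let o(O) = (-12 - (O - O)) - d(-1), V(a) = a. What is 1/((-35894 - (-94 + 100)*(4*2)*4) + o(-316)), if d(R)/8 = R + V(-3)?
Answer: -1/36066 ≈ -2.7727e-5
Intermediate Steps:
d(R) = -24 + 8*R (d(R) = 8*(R - 3) = 8*(-3 + R) = -24 + 8*R)
o(O) = 20 (o(O) = (-12 - (O - O)) - (-24 + 8*(-1)) = (-12 - 1*0) - (-24 - 8) = (-12 + 0) - 1*(-32) = -12 + 32 = 20)
1/((-35894 - (-94 + 100)*(4*2)*4) + o(-316)) = 1/((-35894 - (-94 + 100)*(4*2)*4) + 20) = 1/((-35894 - 6*8*4) + 20) = 1/((-35894 - 6*32) + 20) = 1/((-35894 - 1*192) + 20) = 1/((-35894 - 192) + 20) = 1/(-36086 + 20) = 1/(-36066) = -1/36066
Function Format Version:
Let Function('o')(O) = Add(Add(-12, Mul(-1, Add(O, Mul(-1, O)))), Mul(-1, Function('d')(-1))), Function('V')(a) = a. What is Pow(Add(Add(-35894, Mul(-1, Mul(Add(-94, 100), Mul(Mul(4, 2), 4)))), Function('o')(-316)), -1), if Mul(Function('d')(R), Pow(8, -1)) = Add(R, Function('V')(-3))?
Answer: Rational(-1, 36066) ≈ -2.7727e-5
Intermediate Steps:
Function('d')(R) = Add(-24, Mul(8, R)) (Function('d')(R) = Mul(8, Add(R, -3)) = Mul(8, Add(-3, R)) = Add(-24, Mul(8, R)))
Function('o')(O) = 20 (Function('o')(O) = Add(Add(-12, Mul(-1, Add(O, Mul(-1, O)))), Mul(-1, Add(-24, Mul(8, -1)))) = Add(Add(-12, Mul(-1, 0)), Mul(-1, Add(-24, -8))) = Add(Add(-12, 0), Mul(-1, -32)) = Add(-12, 32) = 20)
Pow(Add(Add(-35894, Mul(-1, Mul(Add(-94, 100), Mul(Mul(4, 2), 4)))), Function('o')(-316)), -1) = Pow(Add(Add(-35894, Mul(-1, Mul(Add(-94, 100), Mul(Mul(4, 2), 4)))), 20), -1) = Pow(Add(Add(-35894, Mul(-1, Mul(6, Mul(8, 4)))), 20), -1) = Pow(Add(Add(-35894, Mul(-1, Mul(6, 32))), 20), -1) = Pow(Add(Add(-35894, Mul(-1, 192)), 20), -1) = Pow(Add(Add(-35894, -192), 20), -1) = Pow(Add(-36086, 20), -1) = Pow(-36066, -1) = Rational(-1, 36066)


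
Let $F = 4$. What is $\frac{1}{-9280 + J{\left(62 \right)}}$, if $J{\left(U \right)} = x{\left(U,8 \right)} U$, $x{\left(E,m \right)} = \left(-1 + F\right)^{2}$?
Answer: $- \frac{1}{8722} \approx -0.00011465$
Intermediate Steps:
$x{\left(E,m \right)} = 9$ ($x{\left(E,m \right)} = \left(-1 + 4\right)^{2} = 3^{2} = 9$)
$J{\left(U \right)} = 9 U$
$\frac{1}{-9280 + J{\left(62 \right)}} = \frac{1}{-9280 + 9 \cdot 62} = \frac{1}{-9280 + 558} = \frac{1}{-8722} = - \frac{1}{8722}$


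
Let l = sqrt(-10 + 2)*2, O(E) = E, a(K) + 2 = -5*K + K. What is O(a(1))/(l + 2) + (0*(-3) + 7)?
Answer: 2*(-2*I + 7*sqrt(2))/(-I + 2*sqrt(2)) ≈ 6.6667 + 0.94281*I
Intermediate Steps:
a(K) = -2 - 4*K (a(K) = -2 + (-5*K + K) = -2 - 4*K)
l = 4*I*sqrt(2) (l = sqrt(-8)*2 = (2*I*sqrt(2))*2 = 4*I*sqrt(2) ≈ 5.6569*I)
O(a(1))/(l + 2) + (0*(-3) + 7) = (-2 - 4*1)/(4*I*sqrt(2) + 2) + (0*(-3) + 7) = (-2 - 4)/(2 + 4*I*sqrt(2)) + (0 + 7) = -6/(2 + 4*I*sqrt(2)) + 7 = 7 - 6/(2 + 4*I*sqrt(2))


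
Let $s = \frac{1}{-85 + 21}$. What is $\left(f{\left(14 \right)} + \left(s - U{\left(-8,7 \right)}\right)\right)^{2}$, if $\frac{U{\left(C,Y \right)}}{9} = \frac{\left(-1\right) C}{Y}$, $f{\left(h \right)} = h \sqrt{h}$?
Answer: $\frac{572030001}{200704} - \frac{4615 \sqrt{14}}{16} \approx 1770.9$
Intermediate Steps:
$f{\left(h \right)} = h^{\frac{3}{2}}$
$U{\left(C,Y \right)} = - \frac{9 C}{Y}$ ($U{\left(C,Y \right)} = 9 \frac{\left(-1\right) C}{Y} = 9 \left(- \frac{C}{Y}\right) = - \frac{9 C}{Y}$)
$s = - \frac{1}{64}$ ($s = \frac{1}{-64} = - \frac{1}{64} \approx -0.015625$)
$\left(f{\left(14 \right)} + \left(s - U{\left(-8,7 \right)}\right)\right)^{2} = \left(14^{\frac{3}{2}} - \left(\frac{1}{64} - - \frac{72}{7}\right)\right)^{2} = \left(14 \sqrt{14} - \left(\frac{1}{64} - \left(-72\right) \frac{1}{7}\right)\right)^{2} = \left(14 \sqrt{14} - \frac{4615}{448}\right)^{2} = \left(- \frac{4615}{448} + 14 \sqrt{14}\right)^{2}$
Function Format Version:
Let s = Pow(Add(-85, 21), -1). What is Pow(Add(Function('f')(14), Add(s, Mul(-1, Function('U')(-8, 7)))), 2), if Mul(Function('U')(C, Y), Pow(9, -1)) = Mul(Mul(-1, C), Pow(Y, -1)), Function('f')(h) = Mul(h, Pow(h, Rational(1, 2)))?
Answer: Add(Rational(572030001, 200704), Mul(Rational(-4615, 16), Pow(14, Rational(1, 2)))) ≈ 1770.9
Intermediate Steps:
Function('f')(h) = Pow(h, Rational(3, 2))
Function('U')(C, Y) = Mul(-9, C, Pow(Y, -1)) (Function('U')(C, Y) = Mul(9, Mul(Mul(-1, C), Pow(Y, -1))) = Mul(9, Mul(-1, C, Pow(Y, -1))) = Mul(-9, C, Pow(Y, -1)))
s = Rational(-1, 64) (s = Pow(-64, -1) = Rational(-1, 64) ≈ -0.015625)
Pow(Add(Function('f')(14), Add(s, Mul(-1, Function('U')(-8, 7)))), 2) = Pow(Add(Pow(14, Rational(3, 2)), Add(Rational(-1, 64), Mul(-1, Mul(-9, -8, Pow(7, -1))))), 2) = Pow(Add(Mul(14, Pow(14, Rational(1, 2))), Add(Rational(-1, 64), Mul(-1, Mul(-9, -8, Rational(1, 7))))), 2) = Pow(Add(Mul(14, Pow(14, Rational(1, 2))), Add(Rational(-1, 64), Mul(-1, Rational(72, 7)))), 2) = Pow(Add(Mul(14, Pow(14, Rational(1, 2))), Add(Rational(-1, 64), Rational(-72, 7))), 2) = Pow(Add(Mul(14, Pow(14, Rational(1, 2))), Rational(-4615, 448)), 2) = Pow(Add(Rational(-4615, 448), Mul(14, Pow(14, Rational(1, 2)))), 2)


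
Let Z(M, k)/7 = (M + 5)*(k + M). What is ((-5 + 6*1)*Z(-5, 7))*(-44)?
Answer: 0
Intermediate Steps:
Z(M, k) = 7*(5 + M)*(M + k) (Z(M, k) = 7*((M + 5)*(k + M)) = 7*((5 + M)*(M + k)) = 7*(5 + M)*(M + k))
((-5 + 6*1)*Z(-5, 7))*(-44) = ((-5 + 6*1)*(7*(-5)² + 35*(-5) + 35*7 + 7*(-5)*7))*(-44) = ((-5 + 6)*(7*25 - 175 + 245 - 245))*(-44) = (1*(175 - 175 + 245 - 245))*(-44) = (1*0)*(-44) = 0*(-44) = 0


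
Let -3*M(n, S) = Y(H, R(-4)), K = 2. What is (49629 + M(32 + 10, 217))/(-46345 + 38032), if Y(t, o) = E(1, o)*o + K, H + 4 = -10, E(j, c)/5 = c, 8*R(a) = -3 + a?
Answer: -9528395/1596096 ≈ -5.9698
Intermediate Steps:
R(a) = -3/8 + a/8 (R(a) = (-3 + a)/8 = -3/8 + a/8)
E(j, c) = 5*c
H = -14 (H = -4 - 10 = -14)
Y(t, o) = 2 + 5*o**2 (Y(t, o) = (5*o)*o + 2 = 5*o**2 + 2 = 2 + 5*o**2)
M(n, S) = -373/192 (M(n, S) = -(2 + 5*(-3/8 + (1/8)*(-4))**2)/3 = -(2 + 5*(-3/8 - 1/2)**2)/3 = -(2 + 5*(-7/8)**2)/3 = -(2 + 5*(49/64))/3 = -(2 + 245/64)/3 = -1/3*373/64 = -373/192)
(49629 + M(32 + 10, 217))/(-46345 + 38032) = (49629 - 373/192)/(-46345 + 38032) = (9528395/192)/(-8313) = (9528395/192)*(-1/8313) = -9528395/1596096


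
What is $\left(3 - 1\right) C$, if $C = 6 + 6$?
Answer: $24$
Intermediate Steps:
$C = 12$
$\left(3 - 1\right) C = \left(3 - 1\right) 12 = 2 \cdot 12 = 24$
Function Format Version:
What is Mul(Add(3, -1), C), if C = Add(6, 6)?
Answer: 24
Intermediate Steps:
C = 12
Mul(Add(3, -1), C) = Mul(Add(3, -1), 12) = Mul(2, 12) = 24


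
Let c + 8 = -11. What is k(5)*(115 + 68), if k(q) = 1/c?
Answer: -183/19 ≈ -9.6316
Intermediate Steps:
c = -19 (c = -8 - 11 = -19)
k(q) = -1/19 (k(q) = 1/(-19) = 1*(-1/19) = -1/19)
k(5)*(115 + 68) = -(115 + 68)/19 = -1/19*183 = -183/19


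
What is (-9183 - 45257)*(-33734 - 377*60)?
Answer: 3067911760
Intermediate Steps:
(-9183 - 45257)*(-33734 - 377*60) = -54440*(-33734 - 22620) = -54440*(-56354) = 3067911760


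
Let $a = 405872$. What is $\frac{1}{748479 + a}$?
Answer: $\frac{1}{1154351} \approx 8.6629 \cdot 10^{-7}$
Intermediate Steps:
$\frac{1}{748479 + a} = \frac{1}{748479 + 405872} = \frac{1}{1154351}$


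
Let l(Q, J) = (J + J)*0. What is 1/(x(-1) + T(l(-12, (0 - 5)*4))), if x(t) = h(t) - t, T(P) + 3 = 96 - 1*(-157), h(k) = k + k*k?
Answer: 1/251 ≈ 0.0039841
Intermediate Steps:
l(Q, J) = 0 (l(Q, J) = (2*J)*0 = 0)
h(k) = k + k²
T(P) = 250 (T(P) = -3 + (96 - 1*(-157)) = -3 + (96 + 157) = -3 + 253 = 250)
x(t) = -t + t*(1 + t) (x(t) = t*(1 + t) - t = -t + t*(1 + t))
1/(x(-1) + T(l(-12, (0 - 5)*4))) = 1/((-1)² + 250) = 1/(1 + 250) = 1/251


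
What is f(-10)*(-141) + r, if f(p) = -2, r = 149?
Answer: 431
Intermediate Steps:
f(-10)*(-141) + r = -2*(-141) + 149 = 282 + 149 = 431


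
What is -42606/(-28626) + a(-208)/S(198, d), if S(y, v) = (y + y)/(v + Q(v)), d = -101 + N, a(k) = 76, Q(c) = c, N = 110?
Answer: 259409/52481 ≈ 4.9429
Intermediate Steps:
d = 9 (d = -101 + 110 = 9)
S(y, v) = y/v (S(y, v) = (y + y)/(v + v) = (2*y)/((2*v)) = (2*y)*(1/(2*v)) = y/v)
-42606/(-28626) + a(-208)/S(198, d) = -42606/(-28626) + 76/((198/9)) = -42606*(-1/28626) + 76/((198*(⅑))) = 7101/4771 + 76/22 = 7101/4771 + 76*(1/22) = 7101/4771 + 38/11 = 259409/52481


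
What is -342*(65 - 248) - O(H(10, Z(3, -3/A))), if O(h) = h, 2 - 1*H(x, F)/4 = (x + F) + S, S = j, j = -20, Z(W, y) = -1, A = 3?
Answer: 62534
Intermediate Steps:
S = -20
H(x, F) = 88 - 4*F - 4*x (H(x, F) = 8 - 4*((x + F) - 20) = 8 - 4*((F + x) - 20) = 8 - 4*(-20 + F + x) = 8 + (80 - 4*F - 4*x) = 88 - 4*F - 4*x)
-342*(65 - 248) - O(H(10, Z(3, -3/A))) = -342*(65 - 248) - (88 - 4*(-1) - 4*10) = -342*(-183) - (88 + 4 - 40) = 62586 - 1*52 = 62586 - 52 = 62534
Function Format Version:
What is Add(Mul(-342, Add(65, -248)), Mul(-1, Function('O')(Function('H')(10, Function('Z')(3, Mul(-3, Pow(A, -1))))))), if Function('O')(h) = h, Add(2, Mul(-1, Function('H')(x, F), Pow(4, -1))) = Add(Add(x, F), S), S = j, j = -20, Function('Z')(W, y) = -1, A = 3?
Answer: 62534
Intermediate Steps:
S = -20
Function('H')(x, F) = Add(88, Mul(-4, F), Mul(-4, x)) (Function('H')(x, F) = Add(8, Mul(-4, Add(Add(x, F), -20))) = Add(8, Mul(-4, Add(Add(F, x), -20))) = Add(8, Mul(-4, Add(-20, F, x))) = Add(8, Add(80, Mul(-4, F), Mul(-4, x))) = Add(88, Mul(-4, F), Mul(-4, x)))
Add(Mul(-342, Add(65, -248)), Mul(-1, Function('O')(Function('H')(10, Function('Z')(3, Mul(-3, Pow(A, -1))))))) = Add(Mul(-342, Add(65, -248)), Mul(-1, Add(88, Mul(-4, -1), Mul(-4, 10)))) = Add(Mul(-342, -183), Mul(-1, Add(88, 4, -40))) = Add(62586, Mul(-1, 52)) = Add(62586, -52) = 62534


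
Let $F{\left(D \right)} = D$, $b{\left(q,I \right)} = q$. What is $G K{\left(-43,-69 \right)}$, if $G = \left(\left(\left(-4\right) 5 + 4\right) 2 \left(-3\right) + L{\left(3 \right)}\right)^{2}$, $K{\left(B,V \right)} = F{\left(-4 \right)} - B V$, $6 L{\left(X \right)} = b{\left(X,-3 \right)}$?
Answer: $- \frac{110666779}{4} \approx -2.7667 \cdot 10^{7}$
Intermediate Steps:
$L{\left(X \right)} = \frac{X}{6}$
$K{\left(B,V \right)} = -4 - B V$
$G = \frac{37249}{4}$ ($G = \left(\left(\left(-4\right) 5 + 4\right) 2 \left(-3\right) + \frac{1}{6} \cdot 3\right)^{2} = \left(\left(-20 + 4\right) 2 \left(-3\right) + \frac{1}{2}\right)^{2} = \left(\left(-16\right) 2 \left(-3\right) + \frac{1}{2}\right)^{2} = \left(\left(-32\right) \left(-3\right) + \frac{1}{2}\right)^{2} = \left(96 + \frac{1}{2}\right)^{2} = \left(\frac{193}{2}\right)^{2} = \frac{37249}{4} \approx 9312.3$)
$G K{\left(-43,-69 \right)} = \frac{37249 \left(-4 - \left(-43\right) \left(-69\right)\right)}{4} = \frac{37249 \left(-4 - 2967\right)}{4} = \frac{37249}{4} \left(-2971\right) = - \frac{110666779}{4}$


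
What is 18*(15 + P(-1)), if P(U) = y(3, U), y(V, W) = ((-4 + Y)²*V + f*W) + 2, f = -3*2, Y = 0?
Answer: 1278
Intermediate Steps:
f = -6
y(V, W) = 2 - 6*W + 16*V (y(V, W) = ((-4 + 0)²*V - 6*W) + 2 = ((-4)²*V - 6*W) + 2 = (16*V - 6*W) + 2 = (-6*W + 16*V) + 2 = 2 - 6*W + 16*V)
P(U) = 50 - 6*U (P(U) = 2 - 6*U + 16*3 = 2 - 6*U + 48 = 50 - 6*U)
18*(15 + P(-1)) = 18*(15 + (50 - 6*(-1))) = 18*(15 + (50 + 6)) = 18*(15 + 56) = 18*71 = 1278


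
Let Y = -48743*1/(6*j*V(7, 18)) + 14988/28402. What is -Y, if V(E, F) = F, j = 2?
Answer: 690580639/3067416 ≈ 225.13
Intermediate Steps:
Y = -690580639/3067416 (Y = -48743/((2*6)*18) + 14988/28402 = -48743/(12*18) + 14988*(1/28402) = -48743/216 + 7494/14201 = -690580639/3067416 ≈ -225.13)
-Y = -1*(-690580639/3067416) = 690580639/3067416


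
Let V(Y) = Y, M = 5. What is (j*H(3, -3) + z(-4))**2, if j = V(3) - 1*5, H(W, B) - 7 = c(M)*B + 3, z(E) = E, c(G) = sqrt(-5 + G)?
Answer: 576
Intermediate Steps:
H(W, B) = 10 (H(W, B) = 7 + (sqrt(-5 + 5)*B + 3) = 7 + (sqrt(0)*B + 3) = 7 + (0*B + 3) = 7 + (0 + 3) = 7 + 3 = 10)
j = -2 (j = 3 - 1*5 = 3 - 5 = -2)
(j*H(3, -3) + z(-4))**2 = (-2*10 - 4)**2 = (-20 - 4)**2 = (-24)**2 = 576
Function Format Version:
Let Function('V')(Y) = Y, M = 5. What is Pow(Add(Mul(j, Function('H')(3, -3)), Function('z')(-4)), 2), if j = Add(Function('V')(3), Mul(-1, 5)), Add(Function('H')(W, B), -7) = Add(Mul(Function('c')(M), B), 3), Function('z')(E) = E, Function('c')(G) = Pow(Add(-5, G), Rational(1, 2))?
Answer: 576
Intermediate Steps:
Function('H')(W, B) = 10 (Function('H')(W, B) = Add(7, Add(Mul(Pow(Add(-5, 5), Rational(1, 2)), B), 3)) = Add(7, Add(Mul(Pow(0, Rational(1, 2)), B), 3)) = Add(7, Add(Mul(0, B), 3)) = Add(7, Add(0, 3)) = Add(7, 3) = 10)
j = -2 (j = Add(3, Mul(-1, 5)) = Add(3, -5) = -2)
Pow(Add(Mul(j, Function('H')(3, -3)), Function('z')(-4)), 2) = Pow(Add(Mul(-2, 10), -4), 2) = Pow(Add(-20, -4), 2) = Pow(-24, 2) = 576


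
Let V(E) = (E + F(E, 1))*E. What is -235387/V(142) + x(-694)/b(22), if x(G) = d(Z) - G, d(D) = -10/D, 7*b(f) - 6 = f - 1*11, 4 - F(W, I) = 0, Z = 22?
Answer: 1063133627/3876884 ≈ 274.22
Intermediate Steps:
F(W, I) = 4 (F(W, I) = 4 - 1*0 = 4 + 0 = 4)
b(f) = -5/7 + f/7 (b(f) = 6/7 + (f - 1*11)/7 = 6/7 + (f - 11)/7 = 6/7 + (-11 + f)/7 = 6/7 + (-11/7 + f/7) = -5/7 + f/7)
x(G) = -5/11 - G (x(G) = -10/22 - G = -10*1/22 - G = -5/11 - G)
V(E) = E*(4 + E) (V(E) = (E + 4)*E = (4 + E)*E = E*(4 + E))
-235387/V(142) + x(-694)/b(22) = -235387*1/(142*(4 + 142)) + (-5/11 - 1*(-694))/(-5/7 + (⅐)*22) = -235387/(142*146) + (-5/11 + 694)/(-5/7 + 22/7) = -235387/20732 + 7629/(11*(17/7)) = -235387*1/20732 + (7629/11)*(7/17) = -235387/20732 + 53403/187 = 1063133627/3876884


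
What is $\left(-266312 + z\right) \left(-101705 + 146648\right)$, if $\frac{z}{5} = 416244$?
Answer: $81567410244$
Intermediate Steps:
$z = 2081220$ ($z = 5 \cdot 416244 = 2081220$)
$\left(-266312 + z\right) \left(-101705 + 146648\right) = \left(-266312 + 2081220\right) \left(-101705 + 146648\right) = 1814908 \cdot 44943 = 81567410244$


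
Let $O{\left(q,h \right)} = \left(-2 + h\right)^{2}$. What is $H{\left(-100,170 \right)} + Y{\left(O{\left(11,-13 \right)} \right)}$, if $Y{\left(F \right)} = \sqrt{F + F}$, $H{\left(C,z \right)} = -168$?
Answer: $-168 + 15 \sqrt{2} \approx -146.79$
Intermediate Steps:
$Y{\left(F \right)} = \sqrt{2} \sqrt{F}$ ($Y{\left(F \right)} = \sqrt{2 F} = \sqrt{2} \sqrt{F}$)
$H{\left(-100,170 \right)} + Y{\left(O{\left(11,-13 \right)} \right)} = -168 + \sqrt{2} \sqrt{\left(-2 - 13\right)^{2}} = -168 + \sqrt{2} \sqrt{\left(-15\right)^{2}} = -168 + \sqrt{2} \sqrt{225} = -168 + \sqrt{2} \cdot 15 = -168 + 15 \sqrt{2}$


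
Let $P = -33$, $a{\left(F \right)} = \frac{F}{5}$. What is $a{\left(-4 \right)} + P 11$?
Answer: $- \frac{1819}{5} \approx -363.8$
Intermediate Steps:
$a{\left(F \right)} = \frac{F}{5}$ ($a{\left(F \right)} = F \frac{1}{5} = \frac{F}{5}$)
$a{\left(-4 \right)} + P 11 = \frac{1}{5} \left(-4\right) - 363 = - \frac{4}{5} - 363 = - \frac{1819}{5}$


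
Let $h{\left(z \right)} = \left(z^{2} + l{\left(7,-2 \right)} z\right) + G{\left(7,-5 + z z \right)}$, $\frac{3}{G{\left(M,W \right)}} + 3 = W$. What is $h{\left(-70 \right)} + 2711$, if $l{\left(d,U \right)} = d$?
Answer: $\frac{34835935}{4892} \approx 7121.0$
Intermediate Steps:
$G{\left(M,W \right)} = \frac{3}{-3 + W}$
$h{\left(z \right)} = z^{2} + \frac{3}{-8 + z^{2}} + 7 z$ ($h{\left(z \right)} = \left(z^{2} + 7 z\right) + \frac{3}{-3 + \left(-5 + z z\right)} = \left(z^{2} + 7 z\right) + \frac{3}{-3 + \left(-5 + z^{2}\right)} = \left(z^{2} + 7 z\right) + \frac{3}{-8 + z^{2}} = z^{2} + \frac{3}{-8 + z^{2}} + 7 z$)
$h{\left(-70 \right)} + 2711 = \frac{3 - 70 \left(-8 + \left(-70\right)^{2}\right) \left(7 - 70\right)}{-8 + \left(-70\right)^{2}} + 2711 = \frac{3 - 70 \left(-8 + 4900\right) \left(-63\right)}{-8 + 4900} + 2711 = \frac{3 - 342440 \left(-63\right)}{4892} + 2711 = \frac{3 + 21573720}{4892} + 2711 = \frac{1}{4892} \cdot 21573723 + 2711 = \frac{21573723}{4892} + 2711 = \frac{34835935}{4892}$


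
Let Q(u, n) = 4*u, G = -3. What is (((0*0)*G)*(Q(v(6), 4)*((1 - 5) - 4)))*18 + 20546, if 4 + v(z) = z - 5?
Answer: 20546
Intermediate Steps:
v(z) = -9 + z (v(z) = -4 + (z - 5) = -4 + (-5 + z) = -9 + z)
(((0*0)*G)*(Q(v(6), 4)*((1 - 5) - 4)))*18 + 20546 = (((0*0)*(-3))*((4*(-9 + 6))*((1 - 5) - 4)))*18 + 20546 = ((0*(-3))*((4*(-3))*(-4 - 4)))*18 + 20546 = (0*(-12*(-8)))*18 + 20546 = (0*96)*18 + 20546 = 0*18 + 20546 = 0 + 20546 = 20546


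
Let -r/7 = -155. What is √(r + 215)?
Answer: 10*√13 ≈ 36.056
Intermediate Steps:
r = 1085 (r = -7*(-155) = 1085)
√(r + 215) = √(1085 + 215) = √1300 = 10*√13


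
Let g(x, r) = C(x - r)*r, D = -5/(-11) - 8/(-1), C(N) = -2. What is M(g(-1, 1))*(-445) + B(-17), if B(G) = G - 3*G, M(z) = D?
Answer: -41011/11 ≈ -3728.3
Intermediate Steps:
D = 93/11 (D = -5*(-1/11) - 8*(-1) = 5/11 + 8 = 93/11 ≈ 8.4545)
g(x, r) = -2*r
M(z) = 93/11
B(G) = -2*G
M(g(-1, 1))*(-445) + B(-17) = (93/11)*(-445) - 2*(-17) = -41385/11 + 34 = -41011/11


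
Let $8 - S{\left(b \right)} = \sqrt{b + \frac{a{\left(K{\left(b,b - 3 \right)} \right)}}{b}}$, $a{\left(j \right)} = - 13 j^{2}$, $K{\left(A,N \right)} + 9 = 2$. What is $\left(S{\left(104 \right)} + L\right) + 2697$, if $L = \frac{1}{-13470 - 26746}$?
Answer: $\frac{108784279}{40216} - \frac{3 \sqrt{174}}{4} \approx 2695.1$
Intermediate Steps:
$L = - \frac{1}{40216}$ ($L = \frac{1}{-40216} = - \frac{1}{40216} \approx -2.4866 \cdot 10^{-5}$)
$K{\left(A,N \right)} = -7$ ($K{\left(A,N \right)} = -9 + 2 = -7$)
$S{\left(b \right)} = 8 - \sqrt{b - \frac{637}{b}}$ ($S{\left(b \right)} = 8 - \sqrt{b + \frac{\left(-13\right) \left(-7\right)^{2}}{b}} = 8 - \sqrt{b + \frac{\left(-13\right) 49}{b}} = 8 - \sqrt{b - \frac{637}{b}}$)
$\left(S{\left(104 \right)} + L\right) + 2697 = \left(\left(8 - \sqrt{104 - \frac{637}{104}}\right) - \frac{1}{40216}\right) + 2697 = \left(\left(8 - \sqrt{104 - \frac{49}{8}}\right) - \frac{1}{40216}\right) + 2697 = \left(\left(8 - \sqrt{\frac{783}{8}}\right) - \frac{1}{40216}\right) + 2697 = \left(\left(8 - \frac{3 \sqrt{174}}{4}\right) - \frac{1}{40216}\right) + 2697 = \left(\frac{321727}{40216} - \frac{3 \sqrt{174}}{4}\right) + 2697 = \frac{108784279}{40216} - \frac{3 \sqrt{174}}{4}$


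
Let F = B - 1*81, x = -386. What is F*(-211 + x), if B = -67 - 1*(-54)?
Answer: 56118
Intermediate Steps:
B = -13 (B = -67 + 54 = -13)
F = -94 (F = -13 - 1*81 = -13 - 81 = -94)
F*(-211 + x) = -94*(-211 - 386) = -94*(-597) = 56118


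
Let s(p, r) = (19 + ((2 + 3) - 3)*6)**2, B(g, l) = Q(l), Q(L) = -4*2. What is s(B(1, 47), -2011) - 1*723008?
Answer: -722047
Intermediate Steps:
Q(L) = -8
B(g, l) = -8
s(p, r) = 961 (s(p, r) = (19 + (5 - 3)*6)**2 = (19 + 2*6)**2 = (19 + 12)**2 = 31**2 = 961)
s(B(1, 47), -2011) - 1*723008 = 961 - 1*723008 = 961 - 723008 = -722047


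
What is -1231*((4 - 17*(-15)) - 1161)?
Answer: 1110362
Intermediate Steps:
-1231*((4 - 17*(-15)) - 1161) = -1231*((4 + 255) - 1161) = -1231*(259 - 1161) = -1231*(-902) = 1110362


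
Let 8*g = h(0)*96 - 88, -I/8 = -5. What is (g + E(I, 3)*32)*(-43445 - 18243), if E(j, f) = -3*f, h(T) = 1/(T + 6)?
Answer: 18321336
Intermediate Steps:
I = 40 (I = -8*(-5) = 40)
h(T) = 1/(6 + T)
g = -9 (g = (96/(6 + 0) - 88)/8 = (96/6 - 88)/8 = ((⅙)*96 - 88)/8 = (16 - 88)/8 = (⅛)*(-72) = -9)
(g + E(I, 3)*32)*(-43445 - 18243) = (-9 - 3*3*32)*(-43445 - 18243) = (-9 - 9*32)*(-61688) = (-9 - 288)*(-61688) = -297*(-61688) = 18321336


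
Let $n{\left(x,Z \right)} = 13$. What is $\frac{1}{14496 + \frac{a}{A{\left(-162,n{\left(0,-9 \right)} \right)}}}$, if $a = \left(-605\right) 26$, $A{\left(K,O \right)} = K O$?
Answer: $\frac{81}{1174781} \approx 6.8949 \cdot 10^{-5}$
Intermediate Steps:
$a = -15730$
$\frac{1}{14496 + \frac{a}{A{\left(-162,n{\left(0,-9 \right)} \right)}}} = \frac{1}{14496 - \frac{15730}{\left(-162\right) 13}} = \frac{1}{14496 - \frac{15730}{-2106}} = \frac{1}{14496 - - \frac{605}{81}} = \frac{1}{14496 + \frac{605}{81}} = \frac{1}{\frac{1174781}{81}} = \frac{81}{1174781}$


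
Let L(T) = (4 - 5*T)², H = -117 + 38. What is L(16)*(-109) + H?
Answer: -629663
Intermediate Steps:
H = -79
L(16)*(-109) + H = (-4 + 5*16)²*(-109) - 79 = (-4 + 80)²*(-109) - 79 = 76²*(-109) - 79 = 5776*(-109) - 79 = -629584 - 79 = -629663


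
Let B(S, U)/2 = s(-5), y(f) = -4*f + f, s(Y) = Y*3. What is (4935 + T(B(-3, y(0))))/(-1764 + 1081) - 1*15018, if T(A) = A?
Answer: -10262199/683 ≈ -15025.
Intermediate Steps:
s(Y) = 3*Y
y(f) = -3*f
B(S, U) = -30 (B(S, U) = 2*(3*(-5)) = 2*(-15) = -30)
(4935 + T(B(-3, y(0))))/(-1764 + 1081) - 1*15018 = (4935 - 30)/(-1764 + 1081) - 1*15018 = 4905/(-683) - 15018 = 4905*(-1/683) - 15018 = -4905/683 - 15018 = -10262199/683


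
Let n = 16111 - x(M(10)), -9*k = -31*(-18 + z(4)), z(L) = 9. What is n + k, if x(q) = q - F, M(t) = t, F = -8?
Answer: 16062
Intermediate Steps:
x(q) = 8 + q (x(q) = q - 1*(-8) = q + 8 = 8 + q)
k = -31 (k = -(-31)*(-18 + 9)/9 = -(-31)*(-9)/9 = -⅑*279 = -31)
n = 16093 (n = 16111 - (8 + 10) = 16111 - 1*18 = 16111 - 18 = 16093)
n + k = 16093 - 31 = 16062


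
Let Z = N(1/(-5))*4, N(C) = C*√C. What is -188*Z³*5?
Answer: -12032*I*√5/625 ≈ -43.047*I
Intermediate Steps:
N(C) = C^(3/2)
Z = -4*I*√5/25 (Z = (1/(-5))^(3/2)*4 = (-⅕)^(3/2)*4 = -I*√5/25*4 = -4*I*√5/25 ≈ -0.35777*I)
-188*Z³*5 = -188*64*I*√5/3125*5 = -12032*I*√5/3125*5 = -12032*I*√5/625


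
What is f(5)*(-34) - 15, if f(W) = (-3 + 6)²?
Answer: -321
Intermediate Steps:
f(W) = 9 (f(W) = 3² = 9)
f(5)*(-34) - 15 = 9*(-34) - 15 = -306 - 15 = -321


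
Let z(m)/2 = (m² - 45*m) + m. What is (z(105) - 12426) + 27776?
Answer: 28160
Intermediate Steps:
z(m) = -88*m + 2*m² (z(m) = 2*((m² - 45*m) + m) = 2*(m² - 44*m) = -88*m + 2*m²)
(z(105) - 12426) + 27776 = (2*105*(-44 + 105) - 12426) + 27776 = (2*105*61 - 12426) + 27776 = (12810 - 12426) + 27776 = 384 + 27776 = 28160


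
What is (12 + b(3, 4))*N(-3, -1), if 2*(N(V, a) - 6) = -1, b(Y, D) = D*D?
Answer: 154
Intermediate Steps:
b(Y, D) = D**2
N(V, a) = 11/2 (N(V, a) = 6 + (1/2)*(-1) = 6 - 1/2 = 11/2)
(12 + b(3, 4))*N(-3, -1) = (12 + 4**2)*(11/2) = (12 + 16)*(11/2) = 28*(11/2) = 154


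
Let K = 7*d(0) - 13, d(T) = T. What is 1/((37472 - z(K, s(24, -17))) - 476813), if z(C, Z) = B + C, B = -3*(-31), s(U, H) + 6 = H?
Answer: -1/439421 ≈ -2.2757e-6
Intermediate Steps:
s(U, H) = -6 + H
B = 93
K = -13 (K = 7*0 - 13 = 0 - 13 = -13)
z(C, Z) = 93 + C
1/((37472 - z(K, s(24, -17))) - 476813) = 1/((37472 - (93 - 13)) - 476813) = 1/((37472 - 1*80) - 476813) = 1/((37472 - 80) - 476813) = 1/(37392 - 476813) = 1/(-439421) = -1/439421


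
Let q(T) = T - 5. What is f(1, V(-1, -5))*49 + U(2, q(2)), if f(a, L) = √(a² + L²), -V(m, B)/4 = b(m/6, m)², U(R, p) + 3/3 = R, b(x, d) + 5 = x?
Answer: 1 + 49*√923602/9 ≈ 5233.3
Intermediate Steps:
b(x, d) = -5 + x
q(T) = -5 + T
U(R, p) = -1 + R
V(m, B) = -4*(-5 + m/6)²
f(a, L) = √(L² + a²)
f(1, V(-1, -5))*49 + U(2, q(2)) = √((-(-30 - 1)²/9)² + 1²)*49 + (-1 + 2) = √((-⅑*(-31)²)² + 1)*49 + 1 = √((-⅑*961)² + 1)*49 + 1 = √((-961/9)² + 1)*49 + 1 = √(923521/81 + 1)*49 + 1 = √(923602/81)*49 + 1 = (√923602/9)*49 + 1 = 49*√923602/9 + 1 = 1 + 49*√923602/9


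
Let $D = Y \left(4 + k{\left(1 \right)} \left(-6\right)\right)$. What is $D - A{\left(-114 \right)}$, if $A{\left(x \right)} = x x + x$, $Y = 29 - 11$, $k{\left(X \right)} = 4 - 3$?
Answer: $-12918$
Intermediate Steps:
$k{\left(X \right)} = 1$ ($k{\left(X \right)} = 4 - 3 = 1$)
$Y = 18$
$A{\left(x \right)} = x + x^{2}$ ($A{\left(x \right)} = x^{2} + x = x + x^{2}$)
$D = -36$ ($D = 18 \left(4 + 1 \left(-6\right)\right) = 18 \left(4 - 6\right) = 18 \left(-2\right) = -36$)
$D - A{\left(-114 \right)} = -36 - - 114 \left(1 - 114\right) = -36 - \left(-114\right) \left(-113\right) = -36 - 12882 = -12918$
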